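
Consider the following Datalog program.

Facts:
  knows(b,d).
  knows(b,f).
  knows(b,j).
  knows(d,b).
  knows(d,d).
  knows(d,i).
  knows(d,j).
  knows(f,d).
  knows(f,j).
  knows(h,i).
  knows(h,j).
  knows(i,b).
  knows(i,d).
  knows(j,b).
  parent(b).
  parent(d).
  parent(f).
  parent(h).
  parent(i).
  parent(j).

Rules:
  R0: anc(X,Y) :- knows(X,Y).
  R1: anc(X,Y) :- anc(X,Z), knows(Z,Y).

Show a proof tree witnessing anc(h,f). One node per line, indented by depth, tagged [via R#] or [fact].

round 1: derive anc(b,d) via R0 from knows(b,d)
round 1: derive anc(b,f) via R0 from knows(b,f)
round 1: derive anc(b,j) via R0 from knows(b,j)
round 1: derive anc(d,b) via R0 from knows(d,b)
round 1: derive anc(d,d) via R0 from knows(d,d)
round 1: derive anc(d,i) via R0 from knows(d,i)
round 1: derive anc(d,j) via R0 from knows(d,j)
round 1: derive anc(f,d) via R0 from knows(f,d)
round 1: derive anc(f,j) via R0 from knows(f,j)
round 1: derive anc(h,i) via R0 from knows(h,i)
round 1: derive anc(h,j) via R0 from knows(h,j)
round 1: derive anc(i,b) via R0 from knows(i,b)
round 1: derive anc(i,d) via R0 from knows(i,d)
round 1: derive anc(j,b) via R0 from knows(j,b)
round 2: derive anc(b,b) via R1 from anc(b,d), knows(d,b)
round 2: derive anc(b,i) via R1 from anc(b,d), knows(d,i)
round 2: derive anc(d,f) via R1 from anc(d,b), knows(b,f)
round 2: derive anc(f,b) via R1 from anc(f,d), knows(d,b)
round 2: derive anc(f,i) via R1 from anc(f,d), knows(d,i)
round 2: derive anc(h,b) via R1 from anc(h,i), knows(i,b)
round 2: derive anc(h,d) via R1 from anc(h,i), knows(i,d)
round 2: derive anc(i,f) via R1 from anc(i,b), knows(b,f)
round 2: derive anc(i,i) via R1 from anc(i,d), knows(d,i)
round 2: derive anc(i,j) via R1 from anc(i,b), knows(b,j)
round 2: derive anc(j,d) via R1 from anc(j,b), knows(b,d)
round 2: derive anc(j,f) via R1 from anc(j,b), knows(b,f)
round 2: derive anc(j,j) via R1 from anc(j,b), knows(b,j)
round 3: derive anc(f,f) via R1 from anc(f,b), knows(b,f)
round 3: derive anc(h,f) via R1 from anc(h,b), knows(b,f)
round 3: derive anc(j,i) via R1 from anc(j,d), knows(d,i)

anc(h,f)  [via R1]
  anc(h,b)  [via R1]
    anc(h,i)  [via R0]
      knows(h,i)  [fact]
    knows(i,b)  [fact]
  knows(b,f)  [fact]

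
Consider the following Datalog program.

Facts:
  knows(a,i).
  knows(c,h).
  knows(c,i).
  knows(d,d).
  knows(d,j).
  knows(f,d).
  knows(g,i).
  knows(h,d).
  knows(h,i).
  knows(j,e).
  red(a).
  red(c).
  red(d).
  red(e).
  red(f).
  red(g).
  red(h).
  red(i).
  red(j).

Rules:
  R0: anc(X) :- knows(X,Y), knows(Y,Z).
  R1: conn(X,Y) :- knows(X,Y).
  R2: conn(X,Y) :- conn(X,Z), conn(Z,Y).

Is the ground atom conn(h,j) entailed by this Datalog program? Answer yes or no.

round 1: derive conn(a,i) via R1 from knows(a,i)
round 1: derive conn(c,h) via R1 from knows(c,h)
round 1: derive conn(c,i) via R1 from knows(c,i)
round 1: derive conn(d,d) via R1 from knows(d,d)
round 1: derive conn(d,j) via R1 from knows(d,j)
round 1: derive conn(f,d) via R1 from knows(f,d)
round 1: derive conn(g,i) via R1 from knows(g,i)
round 1: derive conn(h,d) via R1 from knows(h,d)
round 1: derive conn(h,i) via R1 from knows(h,i)
round 1: derive conn(j,e) via R1 from knows(j,e)
round 2: derive conn(c,d) via R2 from conn(c,h), conn(h,d)
round 2: derive conn(d,e) via R2 from conn(d,j), conn(j,e)
round 2: derive conn(f,j) via R2 from conn(f,d), conn(d,j)
round 2: derive conn(h,j) via R2 from conn(h,d), conn(d,j)
round 3: derive conn(c,e) via R2 from conn(c,d), conn(d,e)
round 3: derive conn(c,j) via R2 from conn(c,d), conn(d,j)
round 3: derive conn(f,e) via R2 from conn(f,d), conn(d,e)
round 3: derive conn(h,e) via R2 from conn(h,d), conn(d,e)

yes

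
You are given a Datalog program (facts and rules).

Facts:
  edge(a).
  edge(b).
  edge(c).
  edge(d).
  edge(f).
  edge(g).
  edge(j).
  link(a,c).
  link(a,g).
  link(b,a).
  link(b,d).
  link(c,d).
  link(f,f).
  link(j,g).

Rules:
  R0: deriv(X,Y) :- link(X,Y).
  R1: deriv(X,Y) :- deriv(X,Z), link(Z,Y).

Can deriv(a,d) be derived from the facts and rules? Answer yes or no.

yes

round 1: derive deriv(a,c) via R0 from link(a,c)
round 1: derive deriv(a,g) via R0 from link(a,g)
round 1: derive deriv(b,a) via R0 from link(b,a)
round 1: derive deriv(b,d) via R0 from link(b,d)
round 1: derive deriv(c,d) via R0 from link(c,d)
round 1: derive deriv(f,f) via R0 from link(f,f)
round 1: derive deriv(j,g) via R0 from link(j,g)
round 2: derive deriv(a,d) via R1 from deriv(a,c), link(c,d)
round 2: derive deriv(b,c) via R1 from deriv(b,a), link(a,c)
round 2: derive deriv(b,g) via R1 from deriv(b,a), link(a,g)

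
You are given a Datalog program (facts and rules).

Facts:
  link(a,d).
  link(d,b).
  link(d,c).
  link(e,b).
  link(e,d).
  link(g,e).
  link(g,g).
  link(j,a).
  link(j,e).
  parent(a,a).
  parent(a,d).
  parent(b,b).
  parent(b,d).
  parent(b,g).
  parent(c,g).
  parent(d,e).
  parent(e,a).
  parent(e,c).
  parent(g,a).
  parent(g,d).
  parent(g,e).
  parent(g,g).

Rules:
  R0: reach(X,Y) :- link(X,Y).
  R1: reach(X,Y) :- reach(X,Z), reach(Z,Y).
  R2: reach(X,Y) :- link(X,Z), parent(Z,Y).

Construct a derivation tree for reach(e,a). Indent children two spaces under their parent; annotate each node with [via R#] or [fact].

reach(e,a)  [via R1]
  reach(e,g)  [via R2]
    link(e,b)  [fact]
    parent(b,g)  [fact]
  reach(g,a)  [via R2]
    link(g,e)  [fact]
    parent(e,a)  [fact]

round 1: derive reach(a,d) via R0 from link(a,d)
round 1: derive reach(d,b) via R0 from link(d,b)
round 1: derive reach(d,c) via R0 from link(d,c)
round 1: derive reach(e,b) via R0 from link(e,b)
round 1: derive reach(e,d) via R0 from link(e,d)
round 1: derive reach(g,e) via R0 from link(g,e)
round 1: derive reach(g,g) via R0 from link(g,g)
round 1: derive reach(j,a) via R0 from link(j,a)
round 1: derive reach(j,e) via R0 from link(j,e)
round 1: derive reach(a,e) via R2 from link(a,d), parent(d,e)
round 1: derive reach(d,d) via R2 from link(d,b), parent(b,d)
round 1: derive reach(d,g) via R2 from link(d,b), parent(b,g)
round 1: derive reach(e,e) via R2 from link(e,d), parent(d,e)
round 1: derive reach(e,g) via R2 from link(e,b), parent(b,g)
round 1: derive reach(g,a) via R2 from link(g,e), parent(e,a)
round 1: derive reach(g,c) via R2 from link(g,e), parent(e,c)
round 1: derive reach(g,d) via R2 from link(g,g), parent(g,d)
round 1: derive reach(j,c) via R2 from link(j,e), parent(e,c)
round 1: derive reach(j,d) via R2 from link(j,a), parent(a,d)
round 2: derive reach(a,b) via R1 from reach(a,d), reach(d,b)
round 2: derive reach(a,c) via R1 from reach(a,d), reach(d,c)
round 2: derive reach(a,g) via R1 from reach(a,d), reach(d,g)
round 2: derive reach(d,a) via R1 from reach(d,g), reach(g,a)
round 2: derive reach(d,e) via R1 from reach(d,g), reach(g,e)
round 2: derive reach(e,a) via R1 from reach(e,g), reach(g,a)
round 2: derive reach(e,c) via R1 from reach(e,d), reach(d,c)
round 2: derive reach(g,b) via R1 from reach(g,d), reach(d,b)
round 2: derive reach(j,b) via R1 from reach(j,d), reach(d,b)
round 2: derive reach(j,g) via R1 from reach(j,d), reach(d,g)
round 3: derive reach(a,a) via R1 from reach(a,d), reach(d,a)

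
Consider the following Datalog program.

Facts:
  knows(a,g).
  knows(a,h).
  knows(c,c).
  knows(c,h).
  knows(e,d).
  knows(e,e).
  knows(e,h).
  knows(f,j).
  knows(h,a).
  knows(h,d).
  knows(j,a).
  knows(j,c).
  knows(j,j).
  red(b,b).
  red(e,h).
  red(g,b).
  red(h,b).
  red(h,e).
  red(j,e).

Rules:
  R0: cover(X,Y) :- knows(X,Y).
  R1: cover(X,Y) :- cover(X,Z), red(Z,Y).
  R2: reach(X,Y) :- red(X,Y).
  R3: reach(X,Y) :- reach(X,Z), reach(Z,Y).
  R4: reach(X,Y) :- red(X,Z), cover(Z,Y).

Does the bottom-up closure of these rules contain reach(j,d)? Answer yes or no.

yes

round 1: derive cover(a,g) via R0 from knows(a,g)
round 1: derive cover(a,h) via R0 from knows(a,h)
round 1: derive cover(c,c) via R0 from knows(c,c)
round 1: derive cover(c,h) via R0 from knows(c,h)
round 1: derive cover(e,d) via R0 from knows(e,d)
round 1: derive cover(e,e) via R0 from knows(e,e)
round 1: derive cover(e,h) via R0 from knows(e,h)
round 1: derive cover(f,j) via R0 from knows(f,j)
round 1: derive cover(h,a) via R0 from knows(h,a)
round 1: derive cover(h,d) via R0 from knows(h,d)
round 1: derive cover(j,a) via R0 from knows(j,a)
round 1: derive cover(j,c) via R0 from knows(j,c)
round 1: derive cover(j,j) via R0 from knows(j,j)
round 1: derive reach(b,b) via R2 from red(b,b)
round 1: derive reach(e,h) via R2 from red(e,h)
round 1: derive reach(g,b) via R2 from red(g,b)
round 1: derive reach(h,b) via R2 from red(h,b)
round 1: derive reach(h,e) via R2 from red(h,e)
round 1: derive reach(j,e) via R2 from red(j,e)
round 2: derive cover(a,b) via R1 from cover(a,g), red(g,b)
round 2: derive cover(a,e) via R1 from cover(a,h), red(h,e)
round 2: derive cover(c,b) via R1 from cover(c,h), red(h,b)
round 2: derive cover(c,e) via R1 from cover(c,h), red(h,e)
round 2: derive cover(e,b) via R1 from cover(e,h), red(h,b)
round 2: derive cover(f,e) via R1 from cover(f,j), red(j,e)
round 2: derive cover(j,e) via R1 from cover(j,j), red(j,e)
round 2: derive reach(e,b) via R3 from reach(e,h), reach(h,b)
round 2: derive reach(e,e) via R3 from reach(e,h), reach(h,e)
round 2: derive reach(h,h) via R3 from reach(h,e), reach(e,h)
round 2: derive reach(j,h) via R3 from reach(j,e), reach(e,h)
round 2: derive reach(e,a) via R4 from red(e,h), cover(h,a)
round 2: derive reach(e,d) via R4 from red(e,h), cover(h,d)
round 2: derive reach(h,d) via R4 from red(h,e), cover(e,d)
round 2: derive reach(j,d) via R4 from red(j,e), cover(e,d)
round 3: derive cover(f,h) via R1 from cover(f,e), red(e,h)
round 3: derive cover(j,h) via R1 from cover(j,e), red(e,h)
round 3: derive reach(h,a) via R3 from reach(h,e), reach(e,a)
round 3: derive reach(j,a) via R3 from reach(j,e), reach(e,a)
round 3: derive reach(j,b) via R3 from reach(j,e), reach(e,b)
round 4: derive cover(f,b) via R1 from cover(f,h), red(h,b)
round 4: derive cover(j,b) via R1 from cover(j,h), red(h,b)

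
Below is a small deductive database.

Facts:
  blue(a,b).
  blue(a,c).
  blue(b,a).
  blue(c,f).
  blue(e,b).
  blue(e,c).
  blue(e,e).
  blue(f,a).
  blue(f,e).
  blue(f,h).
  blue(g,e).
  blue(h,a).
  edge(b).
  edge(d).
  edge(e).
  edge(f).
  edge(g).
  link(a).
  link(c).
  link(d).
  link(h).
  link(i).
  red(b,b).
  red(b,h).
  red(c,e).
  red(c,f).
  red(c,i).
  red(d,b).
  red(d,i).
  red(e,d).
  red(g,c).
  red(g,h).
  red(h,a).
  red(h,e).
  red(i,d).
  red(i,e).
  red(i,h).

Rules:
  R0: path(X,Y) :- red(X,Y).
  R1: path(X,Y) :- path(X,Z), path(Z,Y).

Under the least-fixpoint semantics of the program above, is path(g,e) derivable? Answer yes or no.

round 1: derive path(b,b) via R0 from red(b,b)
round 1: derive path(b,h) via R0 from red(b,h)
round 1: derive path(c,e) via R0 from red(c,e)
round 1: derive path(c,f) via R0 from red(c,f)
round 1: derive path(c,i) via R0 from red(c,i)
round 1: derive path(d,b) via R0 from red(d,b)
round 1: derive path(d,i) via R0 from red(d,i)
round 1: derive path(e,d) via R0 from red(e,d)
round 1: derive path(g,c) via R0 from red(g,c)
round 1: derive path(g,h) via R0 from red(g,h)
round 1: derive path(h,a) via R0 from red(h,a)
round 1: derive path(h,e) via R0 from red(h,e)
round 1: derive path(i,d) via R0 from red(i,d)
round 1: derive path(i,e) via R0 from red(i,e)
round 1: derive path(i,h) via R0 from red(i,h)
round 2: derive path(b,a) via R1 from path(b,h), path(h,a)
round 2: derive path(b,e) via R1 from path(b,h), path(h,e)
round 2: derive path(c,d) via R1 from path(c,e), path(e,d)
round 2: derive path(c,h) via R1 from path(c,i), path(i,h)
round 2: derive path(d,d) via R1 from path(d,i), path(i,d)
round 2: derive path(d,e) via R1 from path(d,i), path(i,e)
round 2: derive path(d,h) via R1 from path(d,b), path(b,h)
round 2: derive path(e,b) via R1 from path(e,d), path(d,b)
round 2: derive path(e,i) via R1 from path(e,d), path(d,i)
round 2: derive path(g,a) via R1 from path(g,h), path(h,a)
round 2: derive path(g,e) via R1 from path(g,c), path(c,e)
round 2: derive path(g,f) via R1 from path(g,c), path(c,f)
round 2: derive path(g,i) via R1 from path(g,c), path(c,i)
round 2: derive path(h,d) via R1 from path(h,e), path(e,d)
round 2: derive path(i,a) via R1 from path(i,h), path(h,a)
round 2: derive path(i,b) via R1 from path(i,d), path(d,b)
round 2: derive path(i,i) via R1 from path(i,d), path(d,i)
round 3: derive path(b,d) via R1 from path(b,e), path(e,d)
round 3: derive path(b,i) via R1 from path(b,e), path(e,i)
round 3: derive path(c,a) via R1 from path(c,h), path(h,a)
round 3: derive path(c,b) via R1 from path(c,d), path(d,b)
round 3: derive path(d,a) via R1 from path(d,b), path(b,a)
round 3: derive path(e,a) via R1 from path(e,b), path(b,a)
round 3: derive path(e,e) via R1 from path(e,b), path(b,e)
round 3: derive path(e,h) via R1 from path(e,b), path(b,h)
round 3: derive path(g,b) via R1 from path(g,e), path(e,b)
round 3: derive path(g,d) via R1 from path(g,c), path(c,d)
round 3: derive path(h,b) via R1 from path(h,d), path(d,b)
round 3: derive path(h,h) via R1 from path(h,d), path(d,h)
round 3: derive path(h,i) via R1 from path(h,d), path(d,i)

yes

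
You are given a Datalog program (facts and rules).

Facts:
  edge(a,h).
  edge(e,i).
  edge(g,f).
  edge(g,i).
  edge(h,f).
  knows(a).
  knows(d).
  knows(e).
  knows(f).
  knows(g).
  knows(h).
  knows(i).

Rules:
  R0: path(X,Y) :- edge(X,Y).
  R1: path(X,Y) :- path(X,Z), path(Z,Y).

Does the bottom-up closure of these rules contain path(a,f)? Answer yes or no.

round 1: derive path(a,h) via R0 from edge(a,h)
round 1: derive path(e,i) via R0 from edge(e,i)
round 1: derive path(g,f) via R0 from edge(g,f)
round 1: derive path(g,i) via R0 from edge(g,i)
round 1: derive path(h,f) via R0 from edge(h,f)
round 2: derive path(a,f) via R1 from path(a,h), path(h,f)

yes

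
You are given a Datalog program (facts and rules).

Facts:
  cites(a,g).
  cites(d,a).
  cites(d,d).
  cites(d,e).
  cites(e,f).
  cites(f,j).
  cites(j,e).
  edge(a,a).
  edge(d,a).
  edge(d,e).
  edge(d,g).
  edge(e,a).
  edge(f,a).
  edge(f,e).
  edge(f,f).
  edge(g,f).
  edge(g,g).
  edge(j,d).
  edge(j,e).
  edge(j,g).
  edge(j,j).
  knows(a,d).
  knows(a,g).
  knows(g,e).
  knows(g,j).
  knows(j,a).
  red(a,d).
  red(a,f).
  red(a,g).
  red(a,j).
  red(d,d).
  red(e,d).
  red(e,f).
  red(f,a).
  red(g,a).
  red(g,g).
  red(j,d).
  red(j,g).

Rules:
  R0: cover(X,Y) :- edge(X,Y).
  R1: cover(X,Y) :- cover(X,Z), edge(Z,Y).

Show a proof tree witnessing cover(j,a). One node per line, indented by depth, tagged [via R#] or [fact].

cover(j,a)  [via R1]
  cover(j,d)  [via R0]
    edge(j,d)  [fact]
  edge(d,a)  [fact]

round 1: derive cover(a,a) via R0 from edge(a,a)
round 1: derive cover(d,a) via R0 from edge(d,a)
round 1: derive cover(d,e) via R0 from edge(d,e)
round 1: derive cover(d,g) via R0 from edge(d,g)
round 1: derive cover(e,a) via R0 from edge(e,a)
round 1: derive cover(f,a) via R0 from edge(f,a)
round 1: derive cover(f,e) via R0 from edge(f,e)
round 1: derive cover(f,f) via R0 from edge(f,f)
round 1: derive cover(g,f) via R0 from edge(g,f)
round 1: derive cover(g,g) via R0 from edge(g,g)
round 1: derive cover(j,d) via R0 from edge(j,d)
round 1: derive cover(j,e) via R0 from edge(j,e)
round 1: derive cover(j,g) via R0 from edge(j,g)
round 1: derive cover(j,j) via R0 from edge(j,j)
round 2: derive cover(d,f) via R1 from cover(d,g), edge(g,f)
round 2: derive cover(g,a) via R1 from cover(g,f), edge(f,a)
round 2: derive cover(g,e) via R1 from cover(g,f), edge(f,e)
round 2: derive cover(j,a) via R1 from cover(j,d), edge(d,a)
round 2: derive cover(j,f) via R1 from cover(j,g), edge(g,f)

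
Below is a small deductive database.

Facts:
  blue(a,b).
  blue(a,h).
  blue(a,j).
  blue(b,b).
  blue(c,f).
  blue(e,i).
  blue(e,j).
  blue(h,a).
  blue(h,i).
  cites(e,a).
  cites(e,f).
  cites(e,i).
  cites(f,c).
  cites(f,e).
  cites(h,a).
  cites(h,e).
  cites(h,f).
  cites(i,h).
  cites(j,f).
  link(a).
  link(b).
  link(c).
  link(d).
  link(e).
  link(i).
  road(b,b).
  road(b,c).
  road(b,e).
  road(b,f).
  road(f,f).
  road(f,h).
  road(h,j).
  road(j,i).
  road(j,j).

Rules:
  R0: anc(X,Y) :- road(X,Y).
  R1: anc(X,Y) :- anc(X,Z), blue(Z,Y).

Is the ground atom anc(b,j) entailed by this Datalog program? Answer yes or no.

round 1: derive anc(b,b) via R0 from road(b,b)
round 1: derive anc(b,c) via R0 from road(b,c)
round 1: derive anc(b,e) via R0 from road(b,e)
round 1: derive anc(b,f) via R0 from road(b,f)
round 1: derive anc(f,f) via R0 from road(f,f)
round 1: derive anc(f,h) via R0 from road(f,h)
round 1: derive anc(h,j) via R0 from road(h,j)
round 1: derive anc(j,i) via R0 from road(j,i)
round 1: derive anc(j,j) via R0 from road(j,j)
round 2: derive anc(b,i) via R1 from anc(b,e), blue(e,i)
round 2: derive anc(b,j) via R1 from anc(b,e), blue(e,j)
round 2: derive anc(f,a) via R1 from anc(f,h), blue(h,a)
round 2: derive anc(f,i) via R1 from anc(f,h), blue(h,i)
round 3: derive anc(f,b) via R1 from anc(f,a), blue(a,b)
round 3: derive anc(f,j) via R1 from anc(f,a), blue(a,j)

yes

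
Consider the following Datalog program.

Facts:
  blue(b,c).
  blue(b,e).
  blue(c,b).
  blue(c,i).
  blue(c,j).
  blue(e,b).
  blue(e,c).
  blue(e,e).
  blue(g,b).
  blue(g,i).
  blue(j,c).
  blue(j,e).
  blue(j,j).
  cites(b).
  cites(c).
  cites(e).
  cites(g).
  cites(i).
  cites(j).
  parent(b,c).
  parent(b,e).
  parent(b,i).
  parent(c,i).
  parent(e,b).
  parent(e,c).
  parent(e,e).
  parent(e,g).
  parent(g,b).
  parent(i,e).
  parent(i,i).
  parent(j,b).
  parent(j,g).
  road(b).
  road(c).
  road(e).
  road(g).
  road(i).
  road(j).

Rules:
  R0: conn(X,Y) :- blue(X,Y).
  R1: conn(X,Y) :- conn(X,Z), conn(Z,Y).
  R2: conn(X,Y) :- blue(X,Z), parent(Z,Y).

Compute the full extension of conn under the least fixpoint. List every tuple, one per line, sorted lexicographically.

round 1: derive conn(b,c) via R0 from blue(b,c)
round 1: derive conn(b,e) via R0 from blue(b,e)
round 1: derive conn(c,b) via R0 from blue(c,b)
round 1: derive conn(c,i) via R0 from blue(c,i)
round 1: derive conn(c,j) via R0 from blue(c,j)
round 1: derive conn(e,b) via R0 from blue(e,b)
round 1: derive conn(e,c) via R0 from blue(e,c)
round 1: derive conn(e,e) via R0 from blue(e,e)
round 1: derive conn(g,b) via R0 from blue(g,b)
round 1: derive conn(g,i) via R0 from blue(g,i)
round 1: derive conn(j,c) via R0 from blue(j,c)
round 1: derive conn(j,e) via R0 from blue(j,e)
round 1: derive conn(j,j) via R0 from blue(j,j)
round 1: derive conn(b,b) via R2 from blue(b,e), parent(e,b)
round 1: derive conn(b,g) via R2 from blue(b,e), parent(e,g)
round 1: derive conn(b,i) via R2 from blue(b,c), parent(c,i)
round 1: derive conn(c,c) via R2 from blue(c,b), parent(b,c)
round 1: derive conn(c,e) via R2 from blue(c,b), parent(b,e)
round 1: derive conn(c,g) via R2 from blue(c,j), parent(j,g)
round 1: derive conn(e,g) via R2 from blue(e,e), parent(e,g)
round 1: derive conn(e,i) via R2 from blue(e,b), parent(b,i)
round 1: derive conn(g,c) via R2 from blue(g,b), parent(b,c)
round 1: derive conn(g,e) via R2 from blue(g,b), parent(b,e)
round 1: derive conn(j,b) via R2 from blue(j,e), parent(e,b)
round 1: derive conn(j,g) via R2 from blue(j,e), parent(e,g)
round 1: derive conn(j,i) via R2 from blue(j,c), parent(c,i)
round 2: derive conn(b,j) via R1 from conn(b,c), conn(c,j)
round 2: derive conn(e,j) via R1 from conn(e,c), conn(c,j)
round 2: derive conn(g,g) via R1 from conn(g,b), conn(b,g)
round 2: derive conn(g,j) via R1 from conn(g,c), conn(c,j)

conn(b,b)
conn(b,c)
conn(b,e)
conn(b,g)
conn(b,i)
conn(b,j)
conn(c,b)
conn(c,c)
conn(c,e)
conn(c,g)
conn(c,i)
conn(c,j)
conn(e,b)
conn(e,c)
conn(e,e)
conn(e,g)
conn(e,i)
conn(e,j)
conn(g,b)
conn(g,c)
conn(g,e)
conn(g,g)
conn(g,i)
conn(g,j)
conn(j,b)
conn(j,c)
conn(j,e)
conn(j,g)
conn(j,i)
conn(j,j)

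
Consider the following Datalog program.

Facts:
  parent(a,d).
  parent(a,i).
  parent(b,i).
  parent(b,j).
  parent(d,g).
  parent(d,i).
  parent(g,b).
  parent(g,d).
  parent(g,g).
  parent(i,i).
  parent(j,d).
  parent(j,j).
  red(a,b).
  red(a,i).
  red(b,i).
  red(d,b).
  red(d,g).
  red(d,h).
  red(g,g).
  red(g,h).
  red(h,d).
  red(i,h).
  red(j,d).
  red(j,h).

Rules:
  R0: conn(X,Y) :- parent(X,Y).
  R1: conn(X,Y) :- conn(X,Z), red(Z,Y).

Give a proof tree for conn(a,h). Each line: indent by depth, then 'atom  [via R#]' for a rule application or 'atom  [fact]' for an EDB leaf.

round 1: derive conn(a,d) via R0 from parent(a,d)
round 1: derive conn(a,i) via R0 from parent(a,i)
round 1: derive conn(b,i) via R0 from parent(b,i)
round 1: derive conn(b,j) via R0 from parent(b,j)
round 1: derive conn(d,g) via R0 from parent(d,g)
round 1: derive conn(d,i) via R0 from parent(d,i)
round 1: derive conn(g,b) via R0 from parent(g,b)
round 1: derive conn(g,d) via R0 from parent(g,d)
round 1: derive conn(g,g) via R0 from parent(g,g)
round 1: derive conn(i,i) via R0 from parent(i,i)
round 1: derive conn(j,d) via R0 from parent(j,d)
round 1: derive conn(j,j) via R0 from parent(j,j)
round 2: derive conn(a,b) via R1 from conn(a,d), red(d,b)
round 2: derive conn(a,g) via R1 from conn(a,d), red(d,g)
round 2: derive conn(a,h) via R1 from conn(a,d), red(d,h)
round 2: derive conn(b,d) via R1 from conn(b,j), red(j,d)
round 2: derive conn(b,h) via R1 from conn(b,i), red(i,h)
round 2: derive conn(d,h) via R1 from conn(d,g), red(g,h)
round 2: derive conn(g,h) via R1 from conn(g,d), red(d,h)
round 2: derive conn(g,i) via R1 from conn(g,b), red(b,i)
round 2: derive conn(i,h) via R1 from conn(i,i), red(i,h)
round 2: derive conn(j,b) via R1 from conn(j,d), red(d,b)
round 2: derive conn(j,g) via R1 from conn(j,d), red(d,g)
round 2: derive conn(j,h) via R1 from conn(j,d), red(d,h)
round 3: derive conn(b,b) via R1 from conn(b,d), red(d,b)
round 3: derive conn(b,g) via R1 from conn(b,d), red(d,g)
round 3: derive conn(d,d) via R1 from conn(d,h), red(h,d)
round 3: derive conn(i,d) via R1 from conn(i,h), red(h,d)
round 3: derive conn(j,i) via R1 from conn(j,b), red(b,i)
round 4: derive conn(d,b) via R1 from conn(d,d), red(d,b)
round 4: derive conn(i,b) via R1 from conn(i,d), red(d,b)
round 4: derive conn(i,g) via R1 from conn(i,d), red(d,g)

conn(a,h)  [via R1]
  conn(a,d)  [via R0]
    parent(a,d)  [fact]
  red(d,h)  [fact]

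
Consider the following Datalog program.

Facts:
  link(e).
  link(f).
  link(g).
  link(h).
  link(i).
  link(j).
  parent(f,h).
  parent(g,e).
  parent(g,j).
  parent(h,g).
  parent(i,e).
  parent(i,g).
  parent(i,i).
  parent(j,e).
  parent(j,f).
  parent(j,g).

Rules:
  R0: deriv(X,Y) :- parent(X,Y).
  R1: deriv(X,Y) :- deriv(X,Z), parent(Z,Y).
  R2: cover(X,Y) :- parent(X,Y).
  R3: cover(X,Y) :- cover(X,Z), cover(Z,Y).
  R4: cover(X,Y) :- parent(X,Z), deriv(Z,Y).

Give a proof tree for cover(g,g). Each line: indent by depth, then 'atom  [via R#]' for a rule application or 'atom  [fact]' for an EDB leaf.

cover(g,g)  [via R3]
  cover(g,j)  [via R2]
    parent(g,j)  [fact]
  cover(j,g)  [via R2]
    parent(j,g)  [fact]

round 1: derive deriv(f,h) via R0 from parent(f,h)
round 1: derive deriv(g,e) via R0 from parent(g,e)
round 1: derive deriv(g,j) via R0 from parent(g,j)
round 1: derive deriv(h,g) via R0 from parent(h,g)
round 1: derive deriv(i,e) via R0 from parent(i,e)
round 1: derive deriv(i,g) via R0 from parent(i,g)
round 1: derive deriv(i,i) via R0 from parent(i,i)
round 1: derive deriv(j,e) via R0 from parent(j,e)
round 1: derive deriv(j,f) via R0 from parent(j,f)
round 1: derive deriv(j,g) via R0 from parent(j,g)
round 1: derive cover(f,h) via R2 from parent(f,h)
round 1: derive cover(g,e) via R2 from parent(g,e)
round 1: derive cover(g,j) via R2 from parent(g,j)
round 1: derive cover(h,g) via R2 from parent(h,g)
round 1: derive cover(i,e) via R2 from parent(i,e)
round 1: derive cover(i,g) via R2 from parent(i,g)
round 1: derive cover(i,i) via R2 from parent(i,i)
round 1: derive cover(j,e) via R2 from parent(j,e)
round 1: derive cover(j,f) via R2 from parent(j,f)
round 1: derive cover(j,g) via R2 from parent(j,g)
round 2: derive deriv(f,g) via R1 from deriv(f,h), parent(h,g)
round 2: derive deriv(g,f) via R1 from deriv(g,j), parent(j,f)
round 2: derive deriv(g,g) via R1 from deriv(g,j), parent(j,g)
round 2: derive deriv(h,e) via R1 from deriv(h,g), parent(g,e)
round 2: derive deriv(h,j) via R1 from deriv(h,g), parent(g,j)
round 2: derive deriv(i,j) via R1 from deriv(i,g), parent(g,j)
round 2: derive deriv(j,h) via R1 from deriv(j,f), parent(f,h)
round 2: derive deriv(j,j) via R1 from deriv(j,g), parent(g,j)
round 2: derive cover(f,g) via R3 from cover(f,h), cover(h,g)
round 2: derive cover(g,f) via R3 from cover(g,j), cover(j,f)
round 2: derive cover(g,g) via R3 from cover(g,j), cover(j,g)
round 2: derive cover(h,e) via R3 from cover(h,g), cover(g,e)
round 2: derive cover(h,j) via R3 from cover(h,g), cover(g,j)
round 2: derive cover(i,j) via R3 from cover(i,g), cover(g,j)
round 2: derive cover(j,h) via R3 from cover(j,f), cover(f,h)
round 2: derive cover(j,j) via R3 from cover(j,g), cover(g,j)
round 3: derive deriv(f,e) via R1 from deriv(f,g), parent(g,e)
round 3: derive deriv(f,j) via R1 from deriv(f,g), parent(g,j)
round 3: derive deriv(g,h) via R1 from deriv(g,f), parent(f,h)
round 3: derive deriv(h,f) via R1 from deriv(h,j), parent(j,f)
round 3: derive deriv(i,f) via R1 from deriv(i,j), parent(j,f)
round 3: derive cover(f,e) via R3 from cover(f,g), cover(g,e)
round 3: derive cover(f,f) via R3 from cover(f,g), cover(g,f)
round 3: derive cover(f,j) via R3 from cover(f,g), cover(g,j)
round 3: derive cover(g,h) via R3 from cover(g,f), cover(f,h)
round 3: derive cover(h,f) via R3 from cover(h,g), cover(g,f)
round 3: derive cover(h,h) via R3 from cover(h,j), cover(j,h)
round 3: derive cover(i,f) via R3 from cover(i,g), cover(g,f)
round 3: derive cover(i,h) via R3 from cover(i,j), cover(j,h)
round 4: derive deriv(f,f) via R1 from deriv(f,j), parent(j,f)
round 4: derive deriv(h,h) via R1 from deriv(h,f), parent(f,h)
round 4: derive deriv(i,h) via R1 from deriv(i,f), parent(f,h)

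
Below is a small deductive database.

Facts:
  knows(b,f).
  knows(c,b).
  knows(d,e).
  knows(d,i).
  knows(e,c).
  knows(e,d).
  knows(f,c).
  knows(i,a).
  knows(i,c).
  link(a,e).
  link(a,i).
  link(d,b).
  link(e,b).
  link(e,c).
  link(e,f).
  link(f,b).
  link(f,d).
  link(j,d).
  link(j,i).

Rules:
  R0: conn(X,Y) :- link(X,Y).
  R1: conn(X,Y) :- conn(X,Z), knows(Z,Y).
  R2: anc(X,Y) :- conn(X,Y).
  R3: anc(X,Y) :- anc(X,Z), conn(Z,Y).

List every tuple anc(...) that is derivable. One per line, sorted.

round 1: derive conn(a,e) via R0 from link(a,e)
round 1: derive conn(a,i) via R0 from link(a,i)
round 1: derive conn(d,b) via R0 from link(d,b)
round 1: derive conn(e,b) via R0 from link(e,b)
round 1: derive conn(e,c) via R0 from link(e,c)
round 1: derive conn(e,f) via R0 from link(e,f)
round 1: derive conn(f,b) via R0 from link(f,b)
round 1: derive conn(f,d) via R0 from link(f,d)
round 1: derive conn(j,d) via R0 from link(j,d)
round 1: derive conn(j,i) via R0 from link(j,i)
round 2: derive conn(a,a) via R1 from conn(a,i), knows(i,a)
round 2: derive conn(a,c) via R1 from conn(a,e), knows(e,c)
round 2: derive conn(a,d) via R1 from conn(a,e), knows(e,d)
round 2: derive conn(d,f) via R1 from conn(d,b), knows(b,f)
round 2: derive conn(f,e) via R1 from conn(f,d), knows(d,e)
round 2: derive conn(f,f) via R1 from conn(f,b), knows(b,f)
round 2: derive conn(f,i) via R1 from conn(f,d), knows(d,i)
round 2: derive conn(j,a) via R1 from conn(j,i), knows(i,a)
round 2: derive conn(j,c) via R1 from conn(j,i), knows(i,c)
round 2: derive conn(j,e) via R1 from conn(j,d), knows(d,e)
round 2: derive anc(a,e) via R2 from conn(a,e)
round 2: derive anc(a,i) via R2 from conn(a,i)
round 2: derive anc(d,b) via R2 from conn(d,b)
round 2: derive anc(e,b) via R2 from conn(e,b)
round 2: derive anc(e,c) via R2 from conn(e,c)
round 2: derive anc(e,f) via R2 from conn(e,f)
round 2: derive anc(f,b) via R2 from conn(f,b)
round 2: derive anc(f,d) via R2 from conn(f,d)
round 2: derive anc(j,d) via R2 from conn(j,d)
round 2: derive anc(j,i) via R2 from conn(j,i)
round 3: derive conn(a,b) via R1 from conn(a,c), knows(c,b)
round 3: derive conn(d,c) via R1 from conn(d,f), knows(f,c)
round 3: derive conn(f,a) via R1 from conn(f,i), knows(i,a)
round 3: derive conn(f,c) via R1 from conn(f,e), knows(e,c)
round 3: derive conn(j,b) via R1 from conn(j,c), knows(c,b)
round 3: derive anc(a,a) via R2 from conn(a,a)
round 3: derive anc(a,c) via R2 from conn(a,c)
round 3: derive anc(a,d) via R2 from conn(a,d)
round 3: derive anc(d,f) via R2 from conn(d,f)
round 3: derive anc(f,e) via R2 from conn(f,e)
round 3: derive anc(f,f) via R2 from conn(f,f)
round 3: derive anc(f,i) via R2 from conn(f,i)
round 3: derive anc(j,a) via R2 from conn(j,a)
round 3: derive anc(j,c) via R2 from conn(j,c)
round 3: derive anc(j,e) via R2 from conn(j,e)
round 3: derive anc(a,b) via R3 from anc(a,e), conn(e,b)
round 3: derive anc(a,f) via R3 from anc(a,e), conn(e,f)
round 3: derive anc(e,d) via R3 from anc(e,f), conn(f,d)
round 3: derive anc(e,e) via R3 from anc(e,f), conn(f,e)
round 3: derive anc(e,i) via R3 from anc(e,f), conn(f,i)
round 3: derive anc(j,b) via R3 from anc(j,d), conn(d,b)
round 3: derive anc(j,f) via R3 from anc(j,d), conn(d,f)
round 4: derive conn(a,f) via R1 from conn(a,b), knows(b,f)
round 4: derive conn(j,f) via R1 from conn(j,b), knows(b,f)
round 4: derive anc(d,c) via R2 from conn(d,c)
round 4: derive anc(f,a) via R2 from conn(f,a)
round 4: derive anc(f,c) via R2 from conn(f,c)
round 4: derive anc(d,a) via R3 from anc(d,f), conn(f,a)
round 4: derive anc(d,d) via R3 from anc(d,f), conn(f,d)
round 4: derive anc(d,e) via R3 from anc(d,f), conn(f,e)
round 4: derive anc(d,i) via R3 from anc(d,f), conn(f,i)
round 4: derive anc(e,a) via R3 from anc(e,f), conn(f,a)

anc(a,a)
anc(a,b)
anc(a,c)
anc(a,d)
anc(a,e)
anc(a,f)
anc(a,i)
anc(d,a)
anc(d,b)
anc(d,c)
anc(d,d)
anc(d,e)
anc(d,f)
anc(d,i)
anc(e,a)
anc(e,b)
anc(e,c)
anc(e,d)
anc(e,e)
anc(e,f)
anc(e,i)
anc(f,a)
anc(f,b)
anc(f,c)
anc(f,d)
anc(f,e)
anc(f,f)
anc(f,i)
anc(j,a)
anc(j,b)
anc(j,c)
anc(j,d)
anc(j,e)
anc(j,f)
anc(j,i)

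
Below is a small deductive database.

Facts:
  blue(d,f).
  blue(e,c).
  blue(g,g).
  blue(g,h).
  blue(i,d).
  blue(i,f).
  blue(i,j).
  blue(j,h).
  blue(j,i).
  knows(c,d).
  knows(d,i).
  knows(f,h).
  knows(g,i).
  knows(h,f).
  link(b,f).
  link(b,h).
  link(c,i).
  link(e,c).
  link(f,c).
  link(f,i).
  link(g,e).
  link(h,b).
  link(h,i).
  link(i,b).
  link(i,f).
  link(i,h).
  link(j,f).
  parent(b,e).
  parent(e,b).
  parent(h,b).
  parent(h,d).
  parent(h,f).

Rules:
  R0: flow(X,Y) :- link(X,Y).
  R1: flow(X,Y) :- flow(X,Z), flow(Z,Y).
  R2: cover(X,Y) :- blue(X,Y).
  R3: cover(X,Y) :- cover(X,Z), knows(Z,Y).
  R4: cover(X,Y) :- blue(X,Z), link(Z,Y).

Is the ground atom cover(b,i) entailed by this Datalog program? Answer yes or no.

round 1: derive cover(d,f) via R2 from blue(d,f)
round 1: derive cover(e,c) via R2 from blue(e,c)
round 1: derive cover(g,g) via R2 from blue(g,g)
round 1: derive cover(g,h) via R2 from blue(g,h)
round 1: derive cover(i,d) via R2 from blue(i,d)
round 1: derive cover(i,f) via R2 from blue(i,f)
round 1: derive cover(i,j) via R2 from blue(i,j)
round 1: derive cover(j,h) via R2 from blue(j,h)
round 1: derive cover(j,i) via R2 from blue(j,i)
round 1: derive cover(d,c) via R4 from blue(d,f), link(f,c)
round 1: derive cover(d,i) via R4 from blue(d,f), link(f,i)
round 1: derive cover(e,i) via R4 from blue(e,c), link(c,i)
round 1: derive cover(g,b) via R4 from blue(g,h), link(h,b)
round 1: derive cover(g,e) via R4 from blue(g,g), link(g,e)
round 1: derive cover(g,i) via R4 from blue(g,h), link(h,i)
round 1: derive cover(i,c) via R4 from blue(i,f), link(f,c)
round 1: derive cover(i,i) via R4 from blue(i,f), link(f,i)
round 1: derive cover(j,b) via R4 from blue(j,h), link(h,b)
round 1: derive cover(j,f) via R4 from blue(j,i), link(i,f)
round 2: derive cover(d,d) via R3 from cover(d,c), knows(c,d)
round 2: derive cover(d,h) via R3 from cover(d,f), knows(f,h)
round 2: derive cover(e,d) via R3 from cover(e,c), knows(c,d)
round 2: derive cover(g,f) via R3 from cover(g,h), knows(h,f)
round 2: derive cover(i,h) via R3 from cover(i,f), knows(f,h)

no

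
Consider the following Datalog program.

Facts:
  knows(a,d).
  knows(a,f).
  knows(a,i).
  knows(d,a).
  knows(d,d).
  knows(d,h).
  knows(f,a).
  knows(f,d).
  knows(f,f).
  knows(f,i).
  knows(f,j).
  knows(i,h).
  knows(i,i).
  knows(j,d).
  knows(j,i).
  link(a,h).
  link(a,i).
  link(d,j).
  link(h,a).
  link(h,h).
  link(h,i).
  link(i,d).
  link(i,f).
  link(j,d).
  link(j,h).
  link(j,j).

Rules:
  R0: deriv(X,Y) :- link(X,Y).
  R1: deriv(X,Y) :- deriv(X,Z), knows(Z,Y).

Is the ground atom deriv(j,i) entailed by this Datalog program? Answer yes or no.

round 1: derive deriv(a,h) via R0 from link(a,h)
round 1: derive deriv(a,i) via R0 from link(a,i)
round 1: derive deriv(d,j) via R0 from link(d,j)
round 1: derive deriv(h,a) via R0 from link(h,a)
round 1: derive deriv(h,h) via R0 from link(h,h)
round 1: derive deriv(h,i) via R0 from link(h,i)
round 1: derive deriv(i,d) via R0 from link(i,d)
round 1: derive deriv(i,f) via R0 from link(i,f)
round 1: derive deriv(j,d) via R0 from link(j,d)
round 1: derive deriv(j,h) via R0 from link(j,h)
round 1: derive deriv(j,j) via R0 from link(j,j)
round 2: derive deriv(d,d) via R1 from deriv(d,j), knows(j,d)
round 2: derive deriv(d,i) via R1 from deriv(d,j), knows(j,i)
round 2: derive deriv(h,d) via R1 from deriv(h,a), knows(a,d)
round 2: derive deriv(h,f) via R1 from deriv(h,a), knows(a,f)
round 2: derive deriv(i,a) via R1 from deriv(i,d), knows(d,a)
round 2: derive deriv(i,h) via R1 from deriv(i,d), knows(d,h)
round 2: derive deriv(i,i) via R1 from deriv(i,f), knows(f,i)
round 2: derive deriv(i,j) via R1 from deriv(i,f), knows(f,j)
round 2: derive deriv(j,a) via R1 from deriv(j,d), knows(d,a)
round 2: derive deriv(j,i) via R1 from deriv(j,j), knows(j,i)
round 3: derive deriv(d,a) via R1 from deriv(d,d), knows(d,a)
round 3: derive deriv(d,h) via R1 from deriv(d,d), knows(d,h)
round 3: derive deriv(h,j) via R1 from deriv(h,f), knows(f,j)
round 3: derive deriv(j,f) via R1 from deriv(j,a), knows(a,f)
round 4: derive deriv(d,f) via R1 from deriv(d,a), knows(a,f)

yes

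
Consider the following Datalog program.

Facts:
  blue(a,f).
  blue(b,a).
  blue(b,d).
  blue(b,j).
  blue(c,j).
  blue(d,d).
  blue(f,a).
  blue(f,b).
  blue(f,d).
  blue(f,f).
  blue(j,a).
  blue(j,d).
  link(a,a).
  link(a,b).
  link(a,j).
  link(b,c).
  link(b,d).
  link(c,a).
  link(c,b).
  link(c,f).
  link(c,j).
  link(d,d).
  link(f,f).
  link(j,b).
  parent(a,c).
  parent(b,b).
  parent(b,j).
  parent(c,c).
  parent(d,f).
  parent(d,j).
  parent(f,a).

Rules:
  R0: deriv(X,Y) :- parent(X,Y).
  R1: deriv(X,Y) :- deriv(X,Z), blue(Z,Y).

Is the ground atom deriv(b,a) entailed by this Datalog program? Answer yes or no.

round 1: derive deriv(a,c) via R0 from parent(a,c)
round 1: derive deriv(b,b) via R0 from parent(b,b)
round 1: derive deriv(b,j) via R0 from parent(b,j)
round 1: derive deriv(c,c) via R0 from parent(c,c)
round 1: derive deriv(d,f) via R0 from parent(d,f)
round 1: derive deriv(d,j) via R0 from parent(d,j)
round 1: derive deriv(f,a) via R0 from parent(f,a)
round 2: derive deriv(a,j) via R1 from deriv(a,c), blue(c,j)
round 2: derive deriv(b,a) via R1 from deriv(b,b), blue(b,a)
round 2: derive deriv(b,d) via R1 from deriv(b,b), blue(b,d)
round 2: derive deriv(c,j) via R1 from deriv(c,c), blue(c,j)
round 2: derive deriv(d,a) via R1 from deriv(d,f), blue(f,a)
round 2: derive deriv(d,b) via R1 from deriv(d,f), blue(f,b)
round 2: derive deriv(d,d) via R1 from deriv(d,f), blue(f,d)
round 2: derive deriv(f,f) via R1 from deriv(f,a), blue(a,f)
round 3: derive deriv(a,a) via R1 from deriv(a,j), blue(j,a)
round 3: derive deriv(a,d) via R1 from deriv(a,j), blue(j,d)
round 3: derive deriv(b,f) via R1 from deriv(b,a), blue(a,f)
round 3: derive deriv(c,a) via R1 from deriv(c,j), blue(j,a)
round 3: derive deriv(c,d) via R1 from deriv(c,j), blue(j,d)
round 3: derive deriv(f,b) via R1 from deriv(f,f), blue(f,b)
round 3: derive deriv(f,d) via R1 from deriv(f,f), blue(f,d)
round 4: derive deriv(a,f) via R1 from deriv(a,a), blue(a,f)
round 4: derive deriv(c,f) via R1 from deriv(c,a), blue(a,f)
round 4: derive deriv(f,j) via R1 from deriv(f,b), blue(b,j)
round 5: derive deriv(a,b) via R1 from deriv(a,f), blue(f,b)
round 5: derive deriv(c,b) via R1 from deriv(c,f), blue(f,b)

yes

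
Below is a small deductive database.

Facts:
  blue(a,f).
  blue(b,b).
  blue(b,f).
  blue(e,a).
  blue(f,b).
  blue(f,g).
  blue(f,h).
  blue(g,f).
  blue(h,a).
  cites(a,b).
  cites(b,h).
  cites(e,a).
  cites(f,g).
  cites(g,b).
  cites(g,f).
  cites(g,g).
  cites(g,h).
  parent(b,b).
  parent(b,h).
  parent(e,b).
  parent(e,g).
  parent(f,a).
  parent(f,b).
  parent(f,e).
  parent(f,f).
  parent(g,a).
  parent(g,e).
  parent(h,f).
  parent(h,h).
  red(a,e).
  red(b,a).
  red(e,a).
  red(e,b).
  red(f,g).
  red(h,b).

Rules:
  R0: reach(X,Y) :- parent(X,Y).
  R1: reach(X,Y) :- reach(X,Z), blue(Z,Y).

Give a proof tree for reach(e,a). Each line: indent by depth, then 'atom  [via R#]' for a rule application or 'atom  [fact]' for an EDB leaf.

round 1: derive reach(b,b) via R0 from parent(b,b)
round 1: derive reach(b,h) via R0 from parent(b,h)
round 1: derive reach(e,b) via R0 from parent(e,b)
round 1: derive reach(e,g) via R0 from parent(e,g)
round 1: derive reach(f,a) via R0 from parent(f,a)
round 1: derive reach(f,b) via R0 from parent(f,b)
round 1: derive reach(f,e) via R0 from parent(f,e)
round 1: derive reach(f,f) via R0 from parent(f,f)
round 1: derive reach(g,a) via R0 from parent(g,a)
round 1: derive reach(g,e) via R0 from parent(g,e)
round 1: derive reach(h,f) via R0 from parent(h,f)
round 1: derive reach(h,h) via R0 from parent(h,h)
round 2: derive reach(b,a) via R1 from reach(b,h), blue(h,a)
round 2: derive reach(b,f) via R1 from reach(b,b), blue(b,f)
round 2: derive reach(e,f) via R1 from reach(e,b), blue(b,f)
round 2: derive reach(f,g) via R1 from reach(f,f), blue(f,g)
round 2: derive reach(f,h) via R1 from reach(f,f), blue(f,h)
round 2: derive reach(g,f) via R1 from reach(g,a), blue(a,f)
round 2: derive reach(h,a) via R1 from reach(h,h), blue(h,a)
round 2: derive reach(h,b) via R1 from reach(h,f), blue(f,b)
round 2: derive reach(h,g) via R1 from reach(h,f), blue(f,g)
round 3: derive reach(b,g) via R1 from reach(b,f), blue(f,g)
round 3: derive reach(e,h) via R1 from reach(e,f), blue(f,h)
round 3: derive reach(g,b) via R1 from reach(g,f), blue(f,b)
round 3: derive reach(g,g) via R1 from reach(g,f), blue(f,g)
round 3: derive reach(g,h) via R1 from reach(g,f), blue(f,h)
round 4: derive reach(e,a) via R1 from reach(e,h), blue(h,a)

reach(e,a)  [via R1]
  reach(e,h)  [via R1]
    reach(e,f)  [via R1]
      reach(e,b)  [via R0]
        parent(e,b)  [fact]
      blue(b,f)  [fact]
    blue(f,h)  [fact]
  blue(h,a)  [fact]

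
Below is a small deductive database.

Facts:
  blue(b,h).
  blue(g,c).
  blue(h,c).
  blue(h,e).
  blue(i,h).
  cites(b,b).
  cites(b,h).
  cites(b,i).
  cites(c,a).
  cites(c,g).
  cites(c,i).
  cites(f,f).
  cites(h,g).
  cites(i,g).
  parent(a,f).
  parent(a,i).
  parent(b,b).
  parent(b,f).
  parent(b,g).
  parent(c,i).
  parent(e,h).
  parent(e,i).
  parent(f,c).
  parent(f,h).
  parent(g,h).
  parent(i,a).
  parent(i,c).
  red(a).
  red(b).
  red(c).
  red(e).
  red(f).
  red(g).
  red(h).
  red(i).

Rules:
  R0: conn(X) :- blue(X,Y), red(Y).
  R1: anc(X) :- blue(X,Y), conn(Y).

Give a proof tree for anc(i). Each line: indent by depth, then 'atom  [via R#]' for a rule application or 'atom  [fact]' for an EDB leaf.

round 1: derive conn(b) via R0 from blue(b,h), red(h)
round 1: derive conn(g) via R0 from blue(g,c), red(c)
round 1: derive conn(h) via R0 from blue(h,c), red(c)
round 1: derive conn(i) via R0 from blue(i,h), red(h)
round 2: derive anc(b) via R1 from blue(b,h), conn(h)
round 2: derive anc(i) via R1 from blue(i,h), conn(h)

anc(i)  [via R1]
  blue(i,h)  [fact]
  conn(h)  [via R0]
    blue(h,c)  [fact]
    red(c)  [fact]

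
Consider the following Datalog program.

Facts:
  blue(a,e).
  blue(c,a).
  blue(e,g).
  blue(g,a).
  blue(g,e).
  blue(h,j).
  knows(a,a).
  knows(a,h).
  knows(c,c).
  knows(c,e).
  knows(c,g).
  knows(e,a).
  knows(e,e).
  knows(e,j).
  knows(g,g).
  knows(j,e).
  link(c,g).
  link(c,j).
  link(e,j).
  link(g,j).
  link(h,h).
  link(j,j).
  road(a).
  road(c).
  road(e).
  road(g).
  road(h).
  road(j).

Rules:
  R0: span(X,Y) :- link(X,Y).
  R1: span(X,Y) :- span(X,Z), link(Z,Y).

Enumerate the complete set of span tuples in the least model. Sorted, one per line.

round 1: derive span(c,g) via R0 from link(c,g)
round 1: derive span(c,j) via R0 from link(c,j)
round 1: derive span(e,j) via R0 from link(e,j)
round 1: derive span(g,j) via R0 from link(g,j)
round 1: derive span(h,h) via R0 from link(h,h)
round 1: derive span(j,j) via R0 from link(j,j)

span(c,g)
span(c,j)
span(e,j)
span(g,j)
span(h,h)
span(j,j)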